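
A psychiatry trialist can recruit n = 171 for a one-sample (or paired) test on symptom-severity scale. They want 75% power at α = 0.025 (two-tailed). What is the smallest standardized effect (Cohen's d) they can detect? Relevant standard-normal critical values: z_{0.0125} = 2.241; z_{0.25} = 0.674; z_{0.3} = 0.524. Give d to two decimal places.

For a single sample (or paired design) of n = 171: d_min = (z_{α/2} + z_β)/√n.
z-sum = 2.241 + 0.674 = 2.915.
d_min = 2.915 / √171 = 2.915 / 13.077 = 0.223.

d_min ≈ 0.22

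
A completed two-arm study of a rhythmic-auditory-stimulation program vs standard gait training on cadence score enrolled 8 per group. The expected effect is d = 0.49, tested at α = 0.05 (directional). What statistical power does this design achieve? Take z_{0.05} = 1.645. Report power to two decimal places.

power ≈ 0.25

For two equal groups, power = Φ(d·√(n/2) − z_{α}).
d·√(n/2) = 0.49 × √(8/2) = 0.49 × 2.000 = 0.980.
z_β = 0.980 − 1.645 = -0.665.
Power = Φ(-0.665) = 0.253.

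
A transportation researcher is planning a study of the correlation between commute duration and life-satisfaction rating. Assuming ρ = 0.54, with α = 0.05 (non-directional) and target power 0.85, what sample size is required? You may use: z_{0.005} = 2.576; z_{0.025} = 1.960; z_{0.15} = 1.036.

n = 28

Fisher's z: C = ½·ln((1+r)/(1−r)) = ½·ln(3.3478) = 0.6042.
n = ((z_{α/2} + z_β)/C)² + 3.
(1.960 + 1.036) / 0.6042 = 2.996 / 0.6042 = 4.959.
n = 4.959² + 3 = 24.59 + 3 = 27.6.
Round up.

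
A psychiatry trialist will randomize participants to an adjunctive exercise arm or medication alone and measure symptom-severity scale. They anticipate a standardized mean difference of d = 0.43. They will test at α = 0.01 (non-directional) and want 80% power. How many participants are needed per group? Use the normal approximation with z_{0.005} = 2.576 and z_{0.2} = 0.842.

For two independent groups with equal n: n = 2·((z_{α/2} + z_β) / d)².
z_{α/2} + z_β = 2.576 + 0.842 = 3.418.
n = 2 × (3.418 / 0.43)² = 2 × 7.949² = 2 × 63.18 = 126.4.
Round up to the next whole participant.

n = 127 per group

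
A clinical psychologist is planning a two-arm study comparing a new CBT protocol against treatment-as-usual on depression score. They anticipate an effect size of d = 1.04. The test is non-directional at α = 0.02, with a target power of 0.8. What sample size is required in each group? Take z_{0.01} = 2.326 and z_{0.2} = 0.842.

n = 19 per group

For two independent groups with equal n: n = 2·((z_{α/2} + z_β) / d)².
z_{α/2} + z_β = 2.326 + 0.842 = 3.168.
n = 2 × (3.168 / 1.04)² = 2 × 3.046² = 2 × 9.28 = 18.6.
Round up to the next whole participant.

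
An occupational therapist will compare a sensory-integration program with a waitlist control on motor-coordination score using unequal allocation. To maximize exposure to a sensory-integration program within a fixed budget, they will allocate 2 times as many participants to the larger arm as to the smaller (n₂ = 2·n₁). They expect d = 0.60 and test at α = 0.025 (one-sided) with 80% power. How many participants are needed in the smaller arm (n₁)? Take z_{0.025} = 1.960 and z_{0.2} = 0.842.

n₁ = 33

With allocation ratio k = n₂/n₁ = 2, Var(x̄₁−x̄₂) = σ²(1/n₁ + 1/(k·n₁)) = σ²·(k+1)/(k·n₁).
So n₁ = (1 + 1/k)·((z_{α} + z_β)/d)² = 1.500 × (2.802/0.60)².
n₁ = 1.500 × 21.81 = 32.7.
Round up: n₁ = 33, giving n₂ = 2 × 33 = 66.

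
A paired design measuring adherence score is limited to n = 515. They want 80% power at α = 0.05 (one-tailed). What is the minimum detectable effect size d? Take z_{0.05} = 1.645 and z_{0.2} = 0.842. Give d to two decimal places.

d_min ≈ 0.11

For a single sample (or paired design) of n = 515: d_min = (z_{α} + z_β)/√n.
z-sum = 1.645 + 0.842 = 2.487.
d_min = 2.487 / √515 = 2.487 / 22.694 = 0.110.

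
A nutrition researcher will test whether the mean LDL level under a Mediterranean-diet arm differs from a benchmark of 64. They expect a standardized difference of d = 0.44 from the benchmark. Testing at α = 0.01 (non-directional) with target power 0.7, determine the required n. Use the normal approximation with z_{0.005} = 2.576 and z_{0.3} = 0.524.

n = 50

For a one-sample test: n = ((z_{α/2} + z_β) / d)².
z_{α/2} + z_β = 2.576 + 0.524 = 3.100.
n = (3.100 / 0.44)² = 7.045² = 49.64.
Round up.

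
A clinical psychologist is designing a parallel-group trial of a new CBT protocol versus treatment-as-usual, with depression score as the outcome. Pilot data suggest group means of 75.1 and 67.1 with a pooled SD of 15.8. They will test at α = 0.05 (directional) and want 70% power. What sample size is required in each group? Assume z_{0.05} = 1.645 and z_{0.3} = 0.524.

Cohen's d = |M₁ − M₂| / SD_pooled = |75.1 − 67.1| / 15.8 = 8.0 / 15.8 = 0.506.
For two independent groups with equal n: n = 2·((z_{α} + z_β) / d)².
z_{α} + z_β = 1.645 + 0.524 = 2.169.
n = 2 × (2.169 / 0.506)² = 2 × 4.287² = 2 × 18.37 = 36.7.
Round up to the next whole participant.

n = 37 per group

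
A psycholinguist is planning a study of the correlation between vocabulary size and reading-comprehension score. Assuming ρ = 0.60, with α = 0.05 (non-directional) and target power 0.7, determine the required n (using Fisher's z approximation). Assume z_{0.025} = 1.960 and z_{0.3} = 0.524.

n = 16

Fisher's z: C = ½·ln((1+r)/(1−r)) = ½·ln(4.0000) = 0.6931.
n = ((z_{α/2} + z_β)/C)² + 3.
(1.960 + 0.524) / 0.6931 = 2.484 / 0.6931 = 3.584.
n = 3.584² + 3 = 12.84 + 3 = 15.8.
Round up.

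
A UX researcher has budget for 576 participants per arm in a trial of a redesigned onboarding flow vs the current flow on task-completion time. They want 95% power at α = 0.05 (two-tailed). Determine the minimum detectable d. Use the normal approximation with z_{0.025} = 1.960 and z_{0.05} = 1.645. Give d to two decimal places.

d_min ≈ 0.21

For two independent groups of n = 576 each: d_min = (z_{α/2} + z_β)·√(2/n).
z-sum = 1.960 + 1.645 = 3.605.
d_min = 3.605 × √(2/576) = 3.605 × 0.0589 = 0.212.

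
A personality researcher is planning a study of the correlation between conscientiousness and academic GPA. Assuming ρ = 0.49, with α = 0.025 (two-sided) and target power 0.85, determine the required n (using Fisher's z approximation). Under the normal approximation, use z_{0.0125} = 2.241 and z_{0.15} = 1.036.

Fisher's z: C = ½·ln((1+r)/(1−r)) = ½·ln(2.9216) = 0.5361.
n = ((z_{α/2} + z_β)/C)² + 3.
(2.241 + 1.036) / 0.5361 = 3.277 / 0.5361 = 6.113.
n = 6.113² + 3 = 37.36 + 3 = 40.4.
Round up.

n = 41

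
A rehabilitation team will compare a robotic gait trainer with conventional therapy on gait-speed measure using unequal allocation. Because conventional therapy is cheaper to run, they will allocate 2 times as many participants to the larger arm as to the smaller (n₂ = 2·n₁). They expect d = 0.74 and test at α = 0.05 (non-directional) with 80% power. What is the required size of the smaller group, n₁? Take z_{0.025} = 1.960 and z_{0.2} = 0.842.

n₁ = 22

With allocation ratio k = n₂/n₁ = 2, Var(x̄₁−x̄₂) = σ²(1/n₁ + 1/(k·n₁)) = σ²·(k+1)/(k·n₁).
So n₁ = (1 + 1/k)·((z_{α/2} + z_β)/d)² = 1.500 × (2.802/0.74)².
n₁ = 1.500 × 14.34 = 21.5.
Round up: n₁ = 22, giving n₂ = 2 × 22 = 44.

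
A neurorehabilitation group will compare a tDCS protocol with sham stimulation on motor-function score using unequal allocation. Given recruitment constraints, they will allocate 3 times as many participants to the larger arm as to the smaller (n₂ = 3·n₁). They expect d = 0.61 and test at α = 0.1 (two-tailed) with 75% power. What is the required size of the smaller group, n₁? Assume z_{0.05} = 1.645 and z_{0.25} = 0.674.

With allocation ratio k = n₂/n₁ = 3, Var(x̄₁−x̄₂) = σ²(1/n₁ + 1/(k·n₁)) = σ²·(k+1)/(k·n₁).
So n₁ = (1 + 1/k)·((z_{α/2} + z_β)/d)² = 1.333 × (2.319/0.61)².
n₁ = 1.333 × 14.45 = 19.3.
Round up: n₁ = 20, giving n₂ = 3 × 20 = 60.

n₁ = 20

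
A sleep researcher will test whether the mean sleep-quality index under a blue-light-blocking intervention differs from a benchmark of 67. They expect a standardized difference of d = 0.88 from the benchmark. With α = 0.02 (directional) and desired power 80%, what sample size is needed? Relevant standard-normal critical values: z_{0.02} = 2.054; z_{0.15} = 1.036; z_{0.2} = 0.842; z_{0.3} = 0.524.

n = 11

For a one-sample test: n = ((z_{α} + z_β) / d)².
z_{α} + z_β = 2.054 + 0.842 = 2.896.
n = (2.896 / 0.88)² = 3.291² = 10.83.
Round up.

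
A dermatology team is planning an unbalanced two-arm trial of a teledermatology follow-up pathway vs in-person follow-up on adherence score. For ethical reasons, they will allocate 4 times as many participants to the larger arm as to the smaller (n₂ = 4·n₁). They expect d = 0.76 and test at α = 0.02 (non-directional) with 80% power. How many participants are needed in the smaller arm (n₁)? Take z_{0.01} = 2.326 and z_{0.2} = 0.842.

With allocation ratio k = n₂/n₁ = 4, Var(x̄₁−x̄₂) = σ²(1/n₁ + 1/(k·n₁)) = σ²·(k+1)/(k·n₁).
So n₁ = (1 + 1/k)·((z_{α/2} + z_β)/d)² = 1.250 × (3.168/0.76)².
n₁ = 1.250 × 17.38 = 21.7.
Round up: n₁ = 22, giving n₂ = 4 × 22 = 88.

n₁ = 22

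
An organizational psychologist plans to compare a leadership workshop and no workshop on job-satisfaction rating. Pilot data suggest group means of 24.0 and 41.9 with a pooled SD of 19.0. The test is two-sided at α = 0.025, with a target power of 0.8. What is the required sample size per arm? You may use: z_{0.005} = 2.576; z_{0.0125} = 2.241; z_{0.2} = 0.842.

n = 22 per group

Cohen's d = |M₁ − M₂| / SD_pooled = |24.0 − 41.9| / 19.0 = 17.9 / 19.0 = 0.942.
For two independent groups with equal n: n = 2·((z_{α/2} + z_β) / d)².
z_{α/2} + z_β = 2.241 + 0.842 = 3.083.
n = 2 × (3.083 / 0.942)² = 2 × 3.273² = 2 × 10.71 = 21.4.
Round up to the next whole participant.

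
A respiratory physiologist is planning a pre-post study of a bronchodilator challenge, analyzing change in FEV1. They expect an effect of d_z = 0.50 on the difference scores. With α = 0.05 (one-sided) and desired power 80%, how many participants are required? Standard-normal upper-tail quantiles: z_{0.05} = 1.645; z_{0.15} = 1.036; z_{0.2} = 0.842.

n = 25 pairs

For a paired (one-sample on differences) test: n = ((z_{α} + z_β) / d)².
z_{α} + z_β = 1.645 + 0.842 = 2.487.
n = (2.487 / 0.50)² = 4.974² = 24.74.
Round up.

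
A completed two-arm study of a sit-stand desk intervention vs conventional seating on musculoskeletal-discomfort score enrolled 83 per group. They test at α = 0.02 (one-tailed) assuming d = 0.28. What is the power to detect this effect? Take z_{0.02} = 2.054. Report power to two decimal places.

power ≈ 0.40

For two equal groups, power = Φ(d·√(n/2) − z_{α}).
d·√(n/2) = 0.28 × √(83/2) = 0.28 × 6.442 = 1.804.
z_β = 1.804 − 2.054 = -0.250.
Power = Φ(-0.250) = 0.401.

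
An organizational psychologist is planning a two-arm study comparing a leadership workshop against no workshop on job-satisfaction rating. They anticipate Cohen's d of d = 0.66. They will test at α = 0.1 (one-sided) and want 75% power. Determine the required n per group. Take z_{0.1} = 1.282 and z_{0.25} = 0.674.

For two independent groups with equal n: n = 2·((z_{α} + z_β) / d)².
z_{α} + z_β = 1.282 + 0.674 = 1.956.
n = 2 × (1.956 / 0.66)² = 2 × 2.964² = 2 × 8.78 = 17.6.
Round up to the next whole participant.

n = 18 per group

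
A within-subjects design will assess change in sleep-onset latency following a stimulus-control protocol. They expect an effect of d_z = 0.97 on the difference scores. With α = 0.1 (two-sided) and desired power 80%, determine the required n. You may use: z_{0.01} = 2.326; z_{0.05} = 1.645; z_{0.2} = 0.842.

For a paired (one-sample on differences) test: n = ((z_{α/2} + z_β) / d)².
z_{α/2} + z_β = 1.645 + 0.842 = 2.487.
n = (2.487 / 0.97)² = 2.564² = 6.57.
Round up.

n = 7 pairs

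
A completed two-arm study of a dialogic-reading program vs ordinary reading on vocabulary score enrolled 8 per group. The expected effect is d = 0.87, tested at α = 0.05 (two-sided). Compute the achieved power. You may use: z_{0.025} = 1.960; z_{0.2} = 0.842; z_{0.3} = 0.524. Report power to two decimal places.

power ≈ 0.41

For two equal groups, power = Φ(d·√(n/2) − z_{α/2}).
d·√(n/2) = 0.87 × √(8/2) = 0.87 × 2.000 = 1.740.
z_β = 1.740 − 1.960 = -0.220.
Power = Φ(-0.220) = 0.413.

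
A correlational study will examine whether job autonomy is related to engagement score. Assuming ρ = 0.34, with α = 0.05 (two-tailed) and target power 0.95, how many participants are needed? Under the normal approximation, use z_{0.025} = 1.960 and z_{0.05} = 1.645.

n = 107

Fisher's z: C = ½·ln((1+r)/(1−r)) = ½·ln(2.0303) = 0.3541.
n = ((z_{α/2} + z_β)/C)² + 3.
(1.960 + 1.645) / 0.3541 = 3.605 / 0.3541 = 10.181.
n = 10.181² + 3 = 103.65 + 3 = 106.6.
Round up.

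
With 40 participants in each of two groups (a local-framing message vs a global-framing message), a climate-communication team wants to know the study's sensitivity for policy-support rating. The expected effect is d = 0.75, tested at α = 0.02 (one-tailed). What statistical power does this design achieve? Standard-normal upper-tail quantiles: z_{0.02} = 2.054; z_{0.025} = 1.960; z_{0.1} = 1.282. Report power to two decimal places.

power ≈ 0.90

For two equal groups, power = Φ(d·√(n/2) − z_{α}).
d·√(n/2) = 0.75 × √(40/2) = 0.75 × 4.472 = 3.354.
z_β = 3.354 − 2.054 = 1.300.
Power = Φ(1.300) = 0.903.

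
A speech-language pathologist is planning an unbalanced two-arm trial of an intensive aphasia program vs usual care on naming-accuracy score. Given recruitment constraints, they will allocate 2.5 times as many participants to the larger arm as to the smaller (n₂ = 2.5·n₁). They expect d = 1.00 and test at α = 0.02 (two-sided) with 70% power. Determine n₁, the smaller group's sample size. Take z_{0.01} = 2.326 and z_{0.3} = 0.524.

With allocation ratio k = n₂/n₁ = 2.5, Var(x̄₁−x̄₂) = σ²(1/n₁ + 1/(k·n₁)) = σ²·(k+1)/(k·n₁).
So n₁ = (1 + 1/k)·((z_{α/2} + z_β)/d)² = 1.400 × (2.850/1.00)².
n₁ = 1.400 × 8.12 = 11.4.
Round up: n₁ = 12, giving n₂ = 2.5 × 12 = 30.

n₁ = 12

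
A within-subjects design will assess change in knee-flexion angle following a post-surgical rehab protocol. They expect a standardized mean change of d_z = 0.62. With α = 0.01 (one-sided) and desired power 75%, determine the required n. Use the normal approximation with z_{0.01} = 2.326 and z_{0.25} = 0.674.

n = 24 pairs

For a paired (one-sample on differences) test: n = ((z_{α} + z_β) / d)².
z_{α} + z_β = 2.326 + 0.674 = 3.000.
n = (3.000 / 0.62)² = 4.839² = 23.41.
Round up.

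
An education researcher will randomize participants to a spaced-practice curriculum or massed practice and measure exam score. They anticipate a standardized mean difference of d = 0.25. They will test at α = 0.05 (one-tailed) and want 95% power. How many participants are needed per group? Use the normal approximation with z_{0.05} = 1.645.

For two independent groups with equal n: n = 2·((z_{α} + z_β) / d)².
z_{α} + z_β = 1.645 + 1.645 = 3.290.
n = 2 × (3.290 / 0.25)² = 2 × 13.160² = 2 × 173.19 = 346.4.
Round up to the next whole participant.

n = 347 per group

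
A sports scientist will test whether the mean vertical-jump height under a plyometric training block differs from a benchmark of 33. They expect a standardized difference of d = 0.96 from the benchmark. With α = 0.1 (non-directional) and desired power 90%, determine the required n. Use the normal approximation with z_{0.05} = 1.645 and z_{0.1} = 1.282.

n = 10

For a one-sample test: n = ((z_{α/2} + z_β) / d)².
z_{α/2} + z_β = 1.645 + 1.282 = 2.927.
n = (2.927 / 0.96)² = 3.049² = 9.30.
Round up.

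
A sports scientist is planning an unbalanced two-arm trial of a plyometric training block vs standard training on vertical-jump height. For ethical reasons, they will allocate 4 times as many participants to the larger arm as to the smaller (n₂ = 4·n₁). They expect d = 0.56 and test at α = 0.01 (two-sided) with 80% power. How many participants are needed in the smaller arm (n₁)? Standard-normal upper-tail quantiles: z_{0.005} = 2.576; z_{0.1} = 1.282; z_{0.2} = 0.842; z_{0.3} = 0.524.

n₁ = 47

With allocation ratio k = n₂/n₁ = 4, Var(x̄₁−x̄₂) = σ²(1/n₁ + 1/(k·n₁)) = σ²·(k+1)/(k·n₁).
So n₁ = (1 + 1/k)·((z_{α/2} + z_β)/d)² = 1.250 × (3.418/0.56)².
n₁ = 1.250 × 37.25 = 46.6.
Round up: n₁ = 47, giving n₂ = 4 × 47 = 188.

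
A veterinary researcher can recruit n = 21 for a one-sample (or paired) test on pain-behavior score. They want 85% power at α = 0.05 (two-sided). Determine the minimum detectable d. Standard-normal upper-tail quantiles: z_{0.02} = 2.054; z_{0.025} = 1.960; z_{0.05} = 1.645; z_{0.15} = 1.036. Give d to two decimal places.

d_min ≈ 0.65

For a single sample (or paired design) of n = 21: d_min = (z_{α/2} + z_β)/√n.
z-sum = 1.960 + 1.036 = 2.996.
d_min = 2.996 / √21 = 2.996 / 4.583 = 0.654.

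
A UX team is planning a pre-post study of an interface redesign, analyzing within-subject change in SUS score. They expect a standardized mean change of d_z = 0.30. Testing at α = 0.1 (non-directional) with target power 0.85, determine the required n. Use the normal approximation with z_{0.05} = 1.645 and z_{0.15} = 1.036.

n = 80 pairs

For a paired (one-sample on differences) test: n = ((z_{α/2} + z_β) / d)².
z_{α/2} + z_β = 1.645 + 1.036 = 2.681.
n = (2.681 / 0.30)² = 8.937² = 79.86.
Round up.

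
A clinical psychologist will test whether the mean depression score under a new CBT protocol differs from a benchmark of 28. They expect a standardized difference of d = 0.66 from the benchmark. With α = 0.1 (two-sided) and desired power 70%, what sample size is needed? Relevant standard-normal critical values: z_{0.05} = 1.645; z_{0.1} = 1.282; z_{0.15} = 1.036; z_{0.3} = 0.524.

For a one-sample test: n = ((z_{α/2} + z_β) / d)².
z_{α/2} + z_β = 1.645 + 0.524 = 2.169.
n = (2.169 / 0.66)² = 3.286² = 10.80.
Round up.

n = 11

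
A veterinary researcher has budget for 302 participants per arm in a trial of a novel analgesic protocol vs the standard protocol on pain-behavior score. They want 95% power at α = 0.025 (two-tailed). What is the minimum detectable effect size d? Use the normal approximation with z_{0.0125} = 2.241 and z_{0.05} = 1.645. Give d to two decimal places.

For two independent groups of n = 302 each: d_min = (z_{α/2} + z_β)·√(2/n).
z-sum = 2.241 + 1.645 = 3.886.
d_min = 3.886 × √(2/302) = 3.886 × 0.0814 = 0.316.

d_min ≈ 0.32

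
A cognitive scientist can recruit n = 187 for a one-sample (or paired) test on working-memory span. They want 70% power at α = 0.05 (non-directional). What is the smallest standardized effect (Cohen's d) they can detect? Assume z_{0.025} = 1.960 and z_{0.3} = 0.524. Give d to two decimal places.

For a single sample (or paired design) of n = 187: d_min = (z_{α/2} + z_β)/√n.
z-sum = 1.960 + 0.524 = 2.484.
d_min = 2.484 / √187 = 2.484 / 13.675 = 0.182.

d_min ≈ 0.18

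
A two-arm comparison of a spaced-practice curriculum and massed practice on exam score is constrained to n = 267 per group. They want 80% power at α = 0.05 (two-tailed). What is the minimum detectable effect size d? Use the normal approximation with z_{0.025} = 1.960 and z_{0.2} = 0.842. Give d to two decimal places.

d_min ≈ 0.24

For two independent groups of n = 267 each: d_min = (z_{α/2} + z_β)·√(2/n).
z-sum = 1.960 + 0.842 = 2.802.
d_min = 2.802 × √(2/267) = 2.802 × 0.0865 = 0.243.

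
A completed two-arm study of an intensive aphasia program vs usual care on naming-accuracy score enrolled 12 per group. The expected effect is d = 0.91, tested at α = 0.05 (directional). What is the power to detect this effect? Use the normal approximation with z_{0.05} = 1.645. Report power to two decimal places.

For two equal groups, power = Φ(d·√(n/2) − z_{α}).
d·√(n/2) = 0.91 × √(12/2) = 0.91 × 2.449 = 2.229.
z_β = 2.229 − 1.645 = 0.584.
Power = Φ(0.584) = 0.720.

power ≈ 0.72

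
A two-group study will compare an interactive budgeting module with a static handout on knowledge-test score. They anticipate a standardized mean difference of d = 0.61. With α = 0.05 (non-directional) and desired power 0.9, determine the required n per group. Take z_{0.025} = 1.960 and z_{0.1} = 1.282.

n = 57 per group

For two independent groups with equal n: n = 2·((z_{α/2} + z_β) / d)².
z_{α/2} + z_β = 1.960 + 1.282 = 3.242.
n = 2 × (3.242 / 0.61)² = 2 × 5.315² = 2 × 28.25 = 56.5.
Round up to the next whole participant.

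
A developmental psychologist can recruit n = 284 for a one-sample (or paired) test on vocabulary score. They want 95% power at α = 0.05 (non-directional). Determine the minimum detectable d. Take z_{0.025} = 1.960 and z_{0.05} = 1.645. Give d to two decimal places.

For a single sample (or paired design) of n = 284: d_min = (z_{α/2} + z_β)/√n.
z-sum = 1.960 + 1.645 = 3.605.
d_min = 3.605 / √284 = 3.605 / 16.852 = 0.214.

d_min ≈ 0.21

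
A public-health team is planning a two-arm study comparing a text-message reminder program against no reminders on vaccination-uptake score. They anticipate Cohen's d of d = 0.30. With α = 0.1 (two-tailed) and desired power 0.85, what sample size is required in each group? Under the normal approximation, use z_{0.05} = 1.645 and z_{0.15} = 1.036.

n = 160 per group

For two independent groups with equal n: n = 2·((z_{α/2} + z_β) / d)².
z_{α/2} + z_β = 1.645 + 1.036 = 2.681.
n = 2 × (2.681 / 0.30)² = 2 × 8.937² = 2 × 79.86 = 159.7.
Round up to the next whole participant.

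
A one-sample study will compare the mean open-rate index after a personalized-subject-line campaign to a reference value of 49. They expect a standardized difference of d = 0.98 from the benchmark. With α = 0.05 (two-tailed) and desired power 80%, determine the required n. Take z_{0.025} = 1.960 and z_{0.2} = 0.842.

n = 9

For a one-sample test: n = ((z_{α/2} + z_β) / d)².
z_{α/2} + z_β = 1.960 + 0.842 = 2.802.
n = (2.802 / 0.98)² = 2.859² = 8.17.
Round up.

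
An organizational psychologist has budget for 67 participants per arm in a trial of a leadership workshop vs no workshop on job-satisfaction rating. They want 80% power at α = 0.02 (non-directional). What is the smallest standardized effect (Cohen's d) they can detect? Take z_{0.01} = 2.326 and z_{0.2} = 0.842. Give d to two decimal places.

For two independent groups of n = 67 each: d_min = (z_{α/2} + z_β)·√(2/n).
z-sum = 2.326 + 0.842 = 3.168.
d_min = 3.168 × √(2/67) = 3.168 × 0.1728 = 0.547.

d_min ≈ 0.55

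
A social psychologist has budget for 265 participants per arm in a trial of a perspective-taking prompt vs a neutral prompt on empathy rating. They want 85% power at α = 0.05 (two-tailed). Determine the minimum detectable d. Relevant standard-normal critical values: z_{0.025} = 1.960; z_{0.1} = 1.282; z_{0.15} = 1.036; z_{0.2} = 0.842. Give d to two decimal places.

d_min ≈ 0.26

For two independent groups of n = 265 each: d_min = (z_{α/2} + z_β)·√(2/n).
z-sum = 1.960 + 1.036 = 2.996.
d_min = 2.996 × √(2/265) = 2.996 × 0.0869 = 0.260.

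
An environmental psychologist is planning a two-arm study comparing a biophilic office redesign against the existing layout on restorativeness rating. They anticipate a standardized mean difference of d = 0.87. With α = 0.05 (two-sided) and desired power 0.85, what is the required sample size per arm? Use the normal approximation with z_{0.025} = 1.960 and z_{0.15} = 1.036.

For two independent groups with equal n: n = 2·((z_{α/2} + z_β) / d)².
z_{α/2} + z_β = 1.960 + 1.036 = 2.996.
n = 2 × (2.996 / 0.87)² = 2 × 3.444² = 2 × 11.86 = 23.7.
Round up to the next whole participant.

n = 24 per group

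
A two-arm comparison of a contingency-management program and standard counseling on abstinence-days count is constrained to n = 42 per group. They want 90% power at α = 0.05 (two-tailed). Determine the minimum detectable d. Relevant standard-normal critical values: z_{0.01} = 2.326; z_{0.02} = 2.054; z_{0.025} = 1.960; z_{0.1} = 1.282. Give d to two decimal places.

For two independent groups of n = 42 each: d_min = (z_{α/2} + z_β)·√(2/n).
z-sum = 1.960 + 1.282 = 3.242.
d_min = 3.242 × √(2/42) = 3.242 × 0.2182 = 0.707.

d_min ≈ 0.71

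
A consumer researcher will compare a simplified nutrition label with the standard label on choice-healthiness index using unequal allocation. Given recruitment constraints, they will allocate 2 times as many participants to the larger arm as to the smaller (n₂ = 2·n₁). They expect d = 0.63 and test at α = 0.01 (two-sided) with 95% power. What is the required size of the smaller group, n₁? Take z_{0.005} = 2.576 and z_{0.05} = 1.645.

With allocation ratio k = n₂/n₁ = 2, Var(x̄₁−x̄₂) = σ²(1/n₁ + 1/(k·n₁)) = σ²·(k+1)/(k·n₁).
So n₁ = (1 + 1/k)·((z_{α/2} + z_β)/d)² = 1.500 × (4.221/0.63)².
n₁ = 1.500 × 44.89 = 67.3.
Round up: n₁ = 68, giving n₂ = 2 × 68 = 136.

n₁ = 68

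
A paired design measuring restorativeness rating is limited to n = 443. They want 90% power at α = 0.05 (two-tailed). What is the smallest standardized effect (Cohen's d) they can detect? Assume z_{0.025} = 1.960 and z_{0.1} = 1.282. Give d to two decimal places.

d_min ≈ 0.15

For a single sample (or paired design) of n = 443: d_min = (z_{α/2} + z_β)/√n.
z-sum = 1.960 + 1.282 = 3.242.
d_min = 3.242 / √443 = 3.242 / 21.048 = 0.154.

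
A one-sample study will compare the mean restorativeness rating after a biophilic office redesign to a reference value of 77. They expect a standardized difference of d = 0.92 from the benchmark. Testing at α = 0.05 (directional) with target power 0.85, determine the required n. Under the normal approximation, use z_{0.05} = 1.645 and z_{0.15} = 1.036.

n = 9

For a one-sample test: n = ((z_{α} + z_β) / d)².
z_{α} + z_β = 1.645 + 1.036 = 2.681.
n = (2.681 / 0.92)² = 2.914² = 8.49.
Round up.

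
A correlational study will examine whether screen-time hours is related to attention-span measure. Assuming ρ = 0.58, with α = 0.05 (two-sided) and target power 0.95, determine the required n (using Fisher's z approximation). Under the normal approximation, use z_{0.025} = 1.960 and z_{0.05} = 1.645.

n = 33

Fisher's z: C = ½·ln((1+r)/(1−r)) = ½·ln(3.7619) = 0.6625.
n = ((z_{α/2} + z_β)/C)² + 3.
(1.960 + 1.645) / 0.6625 = 3.605 / 0.6625 = 5.442.
n = 5.442² + 3 = 29.61 + 3 = 32.6.
Round up.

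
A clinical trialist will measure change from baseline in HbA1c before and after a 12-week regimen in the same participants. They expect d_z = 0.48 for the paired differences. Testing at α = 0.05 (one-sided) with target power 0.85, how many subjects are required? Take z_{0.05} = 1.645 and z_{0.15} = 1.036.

For a paired (one-sample on differences) test: n = ((z_{α} + z_β) / d)².
z_{α} + z_β = 1.645 + 1.036 = 2.681.
n = (2.681 / 0.48)² = 5.585² = 31.20.
Round up.

n = 32 pairs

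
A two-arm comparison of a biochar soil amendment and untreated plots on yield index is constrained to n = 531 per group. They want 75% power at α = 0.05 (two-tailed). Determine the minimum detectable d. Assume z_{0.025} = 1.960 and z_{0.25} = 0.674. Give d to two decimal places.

For two independent groups of n = 531 each: d_min = (z_{α/2} + z_β)·√(2/n).
z-sum = 1.960 + 0.674 = 2.634.
d_min = 2.634 × √(2/531) = 2.634 × 0.0614 = 0.162.

d_min ≈ 0.16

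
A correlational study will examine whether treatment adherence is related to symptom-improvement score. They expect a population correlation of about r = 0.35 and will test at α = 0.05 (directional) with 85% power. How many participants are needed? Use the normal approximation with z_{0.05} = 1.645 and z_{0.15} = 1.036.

n = 57

Fisher's z: C = ½·ln((1+r)/(1−r)) = ½·ln(2.0769) = 0.3654.
n = ((z_{α} + z_β)/C)² + 3.
(1.645 + 1.036) / 0.3654 = 2.681 / 0.3654 = 7.337.
n = 7.337² + 3 = 53.83 + 3 = 56.8.
Round up.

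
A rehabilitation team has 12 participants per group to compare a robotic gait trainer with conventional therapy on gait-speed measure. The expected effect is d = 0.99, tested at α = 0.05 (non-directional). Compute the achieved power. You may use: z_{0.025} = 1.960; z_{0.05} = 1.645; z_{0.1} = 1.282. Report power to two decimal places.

power ≈ 0.68

For two equal groups, power = Φ(d·√(n/2) − z_{α/2}).
d·√(n/2) = 0.99 × √(12/2) = 0.99 × 2.449 = 2.425.
z_β = 2.425 − 1.960 = 0.465.
Power = Φ(0.465) = 0.679.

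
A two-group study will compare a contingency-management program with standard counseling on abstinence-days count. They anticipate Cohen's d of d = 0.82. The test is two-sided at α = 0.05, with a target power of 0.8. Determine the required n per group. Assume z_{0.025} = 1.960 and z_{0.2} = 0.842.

n = 24 per group

For two independent groups with equal n: n = 2·((z_{α/2} + z_β) / d)².
z_{α/2} + z_β = 1.960 + 0.842 = 2.802.
n = 2 × (2.802 / 0.82)² = 2 × 3.417² = 2 × 11.68 = 23.4.
Round up to the next whole participant.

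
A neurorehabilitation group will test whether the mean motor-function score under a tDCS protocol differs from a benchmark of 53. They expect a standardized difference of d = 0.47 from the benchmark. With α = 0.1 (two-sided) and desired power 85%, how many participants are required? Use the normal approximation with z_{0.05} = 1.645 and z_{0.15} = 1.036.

For a one-sample test: n = ((z_{α/2} + z_β) / d)².
z_{α/2} + z_β = 1.645 + 1.036 = 2.681.
n = (2.681 / 0.47)² = 5.704² = 32.54.
Round up.

n = 33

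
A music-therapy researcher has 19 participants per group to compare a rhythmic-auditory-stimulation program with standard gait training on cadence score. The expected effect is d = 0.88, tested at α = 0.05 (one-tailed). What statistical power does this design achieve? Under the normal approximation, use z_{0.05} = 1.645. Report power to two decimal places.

For two equal groups, power = Φ(d·√(n/2) − z_{α}).
d·√(n/2) = 0.88 × √(19/2) = 0.88 × 3.082 = 2.712.
z_β = 2.712 − 1.645 = 1.067.
Power = Φ(1.067) = 0.857.

power ≈ 0.86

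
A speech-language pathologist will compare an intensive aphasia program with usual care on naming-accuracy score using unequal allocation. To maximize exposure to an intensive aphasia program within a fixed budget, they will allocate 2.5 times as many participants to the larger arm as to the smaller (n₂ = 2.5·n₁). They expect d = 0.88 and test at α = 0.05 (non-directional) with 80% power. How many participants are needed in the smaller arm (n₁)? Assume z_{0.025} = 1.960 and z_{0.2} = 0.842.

With allocation ratio k = n₂/n₁ = 2.5, Var(x̄₁−x̄₂) = σ²(1/n₁ + 1/(k·n₁)) = σ²·(k+1)/(k·n₁).
So n₁ = (1 + 1/k)·((z_{α/2} + z_β)/d)² = 1.400 × (2.802/0.88)².
n₁ = 1.400 × 10.14 = 14.2.
Round up: n₁ = 15, giving n₂ = ⌈2.5 × 15⌉ = ⌈37.5⌉ = 38.

n₁ = 15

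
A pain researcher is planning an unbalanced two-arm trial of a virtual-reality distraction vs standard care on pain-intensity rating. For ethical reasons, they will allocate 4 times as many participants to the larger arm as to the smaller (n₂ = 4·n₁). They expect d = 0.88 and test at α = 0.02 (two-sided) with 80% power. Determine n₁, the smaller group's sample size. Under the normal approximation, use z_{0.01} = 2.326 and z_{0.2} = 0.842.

With allocation ratio k = n₂/n₁ = 4, Var(x̄₁−x̄₂) = σ²(1/n₁ + 1/(k·n₁)) = σ²·(k+1)/(k·n₁).
So n₁ = (1 + 1/k)·((z_{α/2} + z_β)/d)² = 1.250 × (3.168/0.88)².
n₁ = 1.250 × 12.96 = 16.2.
Round up: n₁ = 17, giving n₂ = 4 × 17 = 68.

n₁ = 17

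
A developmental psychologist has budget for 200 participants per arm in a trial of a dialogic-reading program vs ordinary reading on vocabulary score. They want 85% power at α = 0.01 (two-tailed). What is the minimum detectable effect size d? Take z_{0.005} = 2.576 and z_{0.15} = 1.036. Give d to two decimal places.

d_min ≈ 0.36

For two independent groups of n = 200 each: d_min = (z_{α/2} + z_β)·√(2/n).
z-sum = 2.576 + 1.036 = 3.612.
d_min = 3.612 × √(2/200) = 3.612 × 0.1000 = 0.361.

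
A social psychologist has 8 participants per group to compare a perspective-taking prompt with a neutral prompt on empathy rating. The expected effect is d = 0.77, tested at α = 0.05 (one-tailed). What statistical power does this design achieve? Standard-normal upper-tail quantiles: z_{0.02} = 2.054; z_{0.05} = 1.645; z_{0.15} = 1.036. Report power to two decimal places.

For two equal groups, power = Φ(d·√(n/2) − z_{α}).
d·√(n/2) = 0.77 × √(8/2) = 0.77 × 2.000 = 1.540.
z_β = 1.540 − 1.645 = -0.105.
Power = Φ(-0.105) = 0.458.

power ≈ 0.46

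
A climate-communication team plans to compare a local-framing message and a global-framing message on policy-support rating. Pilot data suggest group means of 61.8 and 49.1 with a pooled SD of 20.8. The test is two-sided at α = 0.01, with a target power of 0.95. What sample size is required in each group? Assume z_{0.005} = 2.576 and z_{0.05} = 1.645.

Cohen's d = |M₁ − M₂| / SD_pooled = |61.8 − 49.1| / 20.8 = 12.7 / 20.8 = 0.611.
For two independent groups with equal n: n = 2·((z_{α/2} + z_β) / d)².
z_{α/2} + z_β = 2.576 + 1.645 = 4.221.
n = 2 × (4.221 / 0.611)² = 2 × 6.908² = 2 × 47.73 = 95.5.
Round up to the next whole participant.

n = 96 per group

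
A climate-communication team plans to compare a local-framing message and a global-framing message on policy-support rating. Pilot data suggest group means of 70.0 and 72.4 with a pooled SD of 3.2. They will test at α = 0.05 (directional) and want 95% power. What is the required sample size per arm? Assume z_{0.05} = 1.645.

n = 39 per group

Cohen's d = |M₁ − M₂| / SD_pooled = |70.0 − 72.4| / 3.2 = 2.4 / 3.2 = 0.750.
For two independent groups with equal n: n = 2·((z_{α} + z_β) / d)².
z_{α} + z_β = 1.645 + 1.645 = 3.290.
n = 2 × (3.290 / 0.750)² = 2 × 4.387² = 2 × 19.24 = 38.5.
Round up to the next whole participant.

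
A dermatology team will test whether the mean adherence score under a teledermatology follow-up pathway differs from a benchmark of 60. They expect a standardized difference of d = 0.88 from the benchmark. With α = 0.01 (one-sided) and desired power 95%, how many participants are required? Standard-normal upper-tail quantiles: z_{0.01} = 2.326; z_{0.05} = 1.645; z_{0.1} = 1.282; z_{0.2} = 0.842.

n = 21

For a one-sample test: n = ((z_{α} + z_β) / d)².
z_{α} + z_β = 2.326 + 1.645 = 3.971.
n = (3.971 / 0.88)² = 4.513² = 20.36.
Round up.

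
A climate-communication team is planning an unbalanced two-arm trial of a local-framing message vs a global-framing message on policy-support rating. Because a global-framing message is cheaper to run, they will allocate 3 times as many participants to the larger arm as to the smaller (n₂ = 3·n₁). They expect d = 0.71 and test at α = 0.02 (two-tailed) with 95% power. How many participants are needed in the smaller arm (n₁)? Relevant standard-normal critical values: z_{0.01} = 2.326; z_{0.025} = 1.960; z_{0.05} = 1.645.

n₁ = 42

With allocation ratio k = n₂/n₁ = 3, Var(x̄₁−x̄₂) = σ²(1/n₁ + 1/(k·n₁)) = σ²·(k+1)/(k·n₁).
So n₁ = (1 + 1/k)·((z_{α/2} + z_β)/d)² = 1.333 × (3.971/0.71)².
n₁ = 1.333 × 31.28 = 41.7.
Round up: n₁ = 42, giving n₂ = 3 × 42 = 126.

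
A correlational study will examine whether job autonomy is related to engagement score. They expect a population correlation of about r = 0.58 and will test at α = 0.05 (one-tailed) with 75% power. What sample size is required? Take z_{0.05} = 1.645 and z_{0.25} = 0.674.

Fisher's z: C = ½·ln((1+r)/(1−r)) = ½·ln(3.7619) = 0.6625.
n = ((z_{α} + z_β)/C)² + 3.
(1.645 + 0.674) / 0.6625 = 2.319 / 0.6625 = 3.500.
n = 3.500² + 3 = 12.25 + 3 = 15.3.
Round up.

n = 16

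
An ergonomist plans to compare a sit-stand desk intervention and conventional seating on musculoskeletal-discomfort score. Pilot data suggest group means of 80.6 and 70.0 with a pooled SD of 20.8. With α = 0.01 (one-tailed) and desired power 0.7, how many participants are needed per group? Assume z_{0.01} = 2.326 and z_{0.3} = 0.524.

Cohen's d = |M₁ − M₂| / SD_pooled = |80.6 − 70.0| / 20.8 = 10.6 / 20.8 = 0.510.
For two independent groups with equal n: n = 2·((z_{α} + z_β) / d)².
z_{α} + z_β = 2.326 + 0.524 = 2.850.
n = 2 × (2.850 / 0.510)² = 2 × 5.588² = 2 × 31.23 = 62.5.
Round up to the next whole participant.

n = 63 per group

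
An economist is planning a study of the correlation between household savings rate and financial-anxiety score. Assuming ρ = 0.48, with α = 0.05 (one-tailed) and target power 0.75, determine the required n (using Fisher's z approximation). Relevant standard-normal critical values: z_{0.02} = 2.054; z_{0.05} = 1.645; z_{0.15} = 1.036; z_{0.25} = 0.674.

n = 23

Fisher's z: C = ½·ln((1+r)/(1−r)) = ½·ln(2.8462) = 0.5230.
n = ((z_{α} + z_β)/C)² + 3.
(1.645 + 0.674) / 0.5230 = 2.319 / 0.5230 = 4.434.
n = 4.434² + 3 = 19.66 + 3 = 22.7.
Round up.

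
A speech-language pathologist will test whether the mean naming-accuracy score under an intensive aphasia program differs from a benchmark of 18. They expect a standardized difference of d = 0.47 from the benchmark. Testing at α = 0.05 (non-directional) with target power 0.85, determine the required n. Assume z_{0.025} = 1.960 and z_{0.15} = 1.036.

For a one-sample test: n = ((z_{α/2} + z_β) / d)².
z_{α/2} + z_β = 1.960 + 1.036 = 2.996.
n = (2.996 / 0.47)² = 6.374² = 40.63.
Round up.

n = 41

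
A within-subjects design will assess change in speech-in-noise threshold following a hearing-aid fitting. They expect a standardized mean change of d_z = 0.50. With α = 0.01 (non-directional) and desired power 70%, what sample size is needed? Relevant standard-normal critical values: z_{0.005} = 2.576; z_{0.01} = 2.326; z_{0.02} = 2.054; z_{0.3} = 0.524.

n = 39 pairs

For a paired (one-sample on differences) test: n = ((z_{α/2} + z_β) / d)².
z_{α/2} + z_β = 2.576 + 0.524 = 3.100.
n = (3.100 / 0.50)² = 6.200² = 38.44.
Round up.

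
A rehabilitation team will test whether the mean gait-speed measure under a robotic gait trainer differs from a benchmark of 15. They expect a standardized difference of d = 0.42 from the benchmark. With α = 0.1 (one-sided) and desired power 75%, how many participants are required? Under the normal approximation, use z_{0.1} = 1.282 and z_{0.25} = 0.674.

For a one-sample test: n = ((z_{α} + z_β) / d)².
z_{α} + z_β = 1.282 + 0.674 = 1.956.
n = (1.956 / 0.42)² = 4.657² = 21.69.
Round up.

n = 22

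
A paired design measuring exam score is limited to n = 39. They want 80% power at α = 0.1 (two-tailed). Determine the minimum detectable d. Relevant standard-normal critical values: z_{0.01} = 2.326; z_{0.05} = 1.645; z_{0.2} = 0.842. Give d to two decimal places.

d_min ≈ 0.40

For a single sample (or paired design) of n = 39: d_min = (z_{α/2} + z_β)/√n.
z-sum = 1.645 + 0.842 = 2.487.
d_min = 2.487 / √39 = 2.487 / 6.245 = 0.398.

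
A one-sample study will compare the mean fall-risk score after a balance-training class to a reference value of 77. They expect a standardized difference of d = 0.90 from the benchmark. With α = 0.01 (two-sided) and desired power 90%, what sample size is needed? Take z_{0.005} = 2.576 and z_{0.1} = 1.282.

n = 19

For a one-sample test: n = ((z_{α/2} + z_β) / d)².
z_{α/2} + z_β = 2.576 + 1.282 = 3.858.
n = (3.858 / 0.90)² = 4.287² = 18.38.
Round up.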